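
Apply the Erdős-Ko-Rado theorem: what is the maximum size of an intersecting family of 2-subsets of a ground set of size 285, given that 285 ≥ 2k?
max |F| = C(284, 1) = 284

Erdős-Ko-Rado (1961): when n ≥ 2k, max |F| = C(n−1, k−1). The bound is attained by the star {A : i ∈ A} for any fixed i ∈ [n]. Here C(285−1, 2−1) = C(284, 1) = 284.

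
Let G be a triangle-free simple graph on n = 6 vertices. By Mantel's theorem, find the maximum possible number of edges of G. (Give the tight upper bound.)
ex(6, K_3) = ⌊6^2/4⌋ = 9

Mantel (1907): a triangle-free graph on n vertices has at most ⌊n^2/4⌋ edges, with equality for the complete bipartite graph K_{⌊n/2⌋, ⌈n/2⌉}. For n = 6: ⌊6^2/4⌋ = ⌊36/4⌋ = 9. The extremal graph is K_{3, 3}, which has 3·3 = 9 edges.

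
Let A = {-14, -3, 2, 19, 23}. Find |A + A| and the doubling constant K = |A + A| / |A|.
K = |A + A| / |A| = 15/5 = 3

Enumerate A + A = {a + b : a, b ∈ A}. With |A| = 5, there are |A|^2 = 25 ordered sum pairs; collecting distinct values, A + A = {-28, -17, -12, -6, -1, 4, 5, 9, 16, 20, 21, 25, 38, 42, 46}, so |A + A| = 15. Thus K = 15/5 = 3. For comparison, the minimum possible |A + A| over all 5-element sets is 2·5 − 1 = 9 (so min K = 9/5), attained only by arithmetic progressions.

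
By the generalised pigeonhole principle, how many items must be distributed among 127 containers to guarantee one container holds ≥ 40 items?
n = (40 − 1)·127 + 1 = 4954

By the generalised pigeonhole principle, to guarantee some box contains ≥ r objects we need more than (r − 1) · k objects total. Threshold: n = (r − 1) · k + 1. With r = 40 and k = 127: n = 39 · 127 + 1 = 4953 + 1 = 4954. For n = 4953 = 39 · 127, we can put exactly 39 objects in every box, avoiding 40 in any single one — so 4954 is tight.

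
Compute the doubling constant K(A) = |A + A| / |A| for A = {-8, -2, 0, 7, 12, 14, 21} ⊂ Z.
K = |A + A| / |A| = 23/7

Enumerate A + A = {a + b : a, b ∈ A}. With |A| = 7, there are |A|^2 = 49 ordered sum pairs; collecting distinct values, A + A = {-16, -10, -8, -4, -2, -1, 0, 4, 5, 6, 7, 10, 12, 13, 14, 19, 21, 24, 26, 28, 33, 35, 42}, so |A + A| = 23. Thus K = 23/7. For comparison, the minimum possible |A + A| over all 7-element sets is 2·7 − 1 = 13 (so min K = 13/7), attained only by arithmetic progressions.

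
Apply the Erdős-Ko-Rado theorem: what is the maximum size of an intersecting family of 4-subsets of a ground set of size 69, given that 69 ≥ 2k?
max |F| = C(68, 3) = 50116

Erdős-Ko-Rado (1961): when n ≥ 2k, max |F| = C(n−1, k−1). The bound is attained by the star {A : i ∈ A} for any fixed i ∈ [n]. Here C(69−1, 4−1) = C(68, 3) = 50116.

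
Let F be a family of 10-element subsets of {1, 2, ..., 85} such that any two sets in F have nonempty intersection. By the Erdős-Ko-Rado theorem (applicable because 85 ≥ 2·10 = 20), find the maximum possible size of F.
max |F| = C(84, 9) = 368136785016

The Erdős-Ko-Rado theorem states: for n ≥ 2k, an intersecting family of k-subsets of an n-element set has size at most C(n − 1, k − 1), with equality for 'star' families {A ⊆ [n] : |A| = k, i ∈ A} (fix an element i). For n = 85, k = 10: C(84, 9) = 368136785016.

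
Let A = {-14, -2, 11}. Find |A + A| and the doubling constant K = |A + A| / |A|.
K = |A + A| / |A| = 6/3 = 2

Enumerate A + A = {a + b : a, b ∈ A}. With |A| = 3, there are |A|^2 = 9 ordered sum pairs; collecting distinct values, A + A = {-28, -16, -4, -3, 9, 22}, so |A + A| = 6. Thus K = 6/3 = 2. For comparison, the minimum possible |A + A| over all 3-element sets is 2·3 − 1 = 5 (so min K = 5/3), attained only by arithmetic progressions.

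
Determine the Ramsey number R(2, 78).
R(2, 78) = 78

R(2, k) = k for all k ≥ 2: in a 2-colouring of K_k, either some edge is red (a red K_2) or all edges are blue (a blue K_k). And K_{77} coloured all-blue has no blue K_78, so R(2, 78) > 77. Hence R(2, 78) = 78.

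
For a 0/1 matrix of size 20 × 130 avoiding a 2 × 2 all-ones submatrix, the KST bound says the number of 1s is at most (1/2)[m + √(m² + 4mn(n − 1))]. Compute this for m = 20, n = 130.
z(20, 130; 2, 2) ≤ (1/2)[20 + √(20² + 4·20·130·129)] = (1/2)[20 + √1342000] = 589.2236

Kővári–Sós–Turán: let r_1, ..., r_20 be the row sums and z = Σ r_i the total number of 1s. Each pair of columns can share at most one row with both entries 1 (else a 2×2 all-ones block appears), so Σ_i C(r_i, 2) ≤ C(130, 2) = 8385. By convexity Σ_i C(r_i, 2) ≥ 20·C(z/20, 2) = z(z − 20)/(2·20), giving z² − 20z − 20·130·129 ≤ 0 and hence z ≤ (1/2)[20 + √(400 + 4·335400)] = (1/2)[20 + √1342000] ≈ (1/2)(20 + 1158.4472) = 589.2236.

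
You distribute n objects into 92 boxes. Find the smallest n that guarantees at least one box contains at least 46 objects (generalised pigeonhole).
n = (46 − 1)·92 + 1 = 4141

By the generalised pigeonhole principle, to guarantee some box contains ≥ r objects we need more than (r − 1) · k objects total. Threshold: n = (r − 1) · k + 1. With r = 46 and k = 92: n = 45 · 92 + 1 = 4140 + 1 = 4141. For n = 4140 = 45 · 92, we can put exactly 45 objects in every box, avoiding 46 in any single one — so 4141 is tight.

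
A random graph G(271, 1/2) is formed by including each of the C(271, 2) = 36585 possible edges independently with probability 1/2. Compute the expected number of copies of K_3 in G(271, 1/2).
E[# K_3] = C(271, 3) · (1/2)^C(3, 2) = 3280455 / 2^3 = 410056.875

For each 3-subset S of vertices (there are C(271, 3) = 3280455 such S), let X_S = 1 if S induces a K_3 (all C(3, 2) = 3 edges present). Then P(X_S = 1) = (1/2)^3 = 1/8. By linearity of expectation, E[# K_3] = C(271, 3) · (1/2)^3 = 3280455 / 8 = 410056.875.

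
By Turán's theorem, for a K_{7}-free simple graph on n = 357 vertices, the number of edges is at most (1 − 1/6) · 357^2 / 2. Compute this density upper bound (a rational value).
Turán density bound = (5/6) · 357^2/2 = 212415/4 ≈ 53103.75

Turán's theorem: ex(n, K_{r+1}) is achieved by the complete r-partite Turán graph T(n, r) with parts as balanced as possible, and is at most (1 − 1/r) · n^2/2. For r = 6, n = 357: the density bound is (5/6) · 127449/2 = 212415/4 ≈ 53103.75. The integer-valued extremum is e(T(357, 6)) = 53103, which is strictly less than the density bound 212415/4 since 6 ∤ 357 (the parts of T(357, 6) cannot all be equal).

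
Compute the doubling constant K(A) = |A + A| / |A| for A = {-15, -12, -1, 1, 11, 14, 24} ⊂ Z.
K = |A + A| / |A| = 24/7

Enumerate A + A = {a + b : a, b ∈ A}. With |A| = 7, there are |A|^2 = 49 ordered sum pairs; collecting distinct values, A + A = {-30, -27, -24, -16, -14, -13, -11, -4, -2, -1, 0, 2, 9, 10, 12, 13, 15, 22, 23, 25, 28, 35, 38, 48}, so |A + A| = 24. Thus K = 24/7. For comparison, the minimum possible |A + A| over all 7-element sets is 2·7 − 1 = 13 (so min K = 13/7), attained only by arithmetic progressions.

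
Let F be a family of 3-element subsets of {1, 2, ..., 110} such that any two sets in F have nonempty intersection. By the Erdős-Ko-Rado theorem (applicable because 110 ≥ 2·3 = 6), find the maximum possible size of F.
max |F| = C(109, 2) = 5886

Erdős-Ko-Rado (1961): when n ≥ 2k, max |F| = C(n−1, k−1). The bound is attained by the star {A : i ∈ A} for any fixed i ∈ [n]. Here C(110−1, 3−1) = C(109, 2) = 5886.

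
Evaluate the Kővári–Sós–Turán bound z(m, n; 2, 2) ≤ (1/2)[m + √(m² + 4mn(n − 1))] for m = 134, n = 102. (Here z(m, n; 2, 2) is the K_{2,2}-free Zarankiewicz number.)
z(134, 102; 2, 2) ≤ (1/2)[134 + √(134² + 4·134·102·101)] = (1/2)[134 + √5539828] = 1243.842

Kővári–Sós–Turán: let r_1, ..., r_134 be the row sums and z = Σ r_i the total number of 1s. Each pair of columns can share at most one row with both entries 1 (else a 2×2 all-ones block appears), so Σ_i C(r_i, 2) ≤ C(102, 2) = 5151. By convexity Σ_i C(r_i, 2) ≥ 134·C(z/134, 2) = z(z − 134)/(2·134), giving z² − 134z − 134·102·101 ≤ 0 and hence z ≤ (1/2)[134 + √(17956 + 4·1380468)] = (1/2)[134 + √5539828] ≈ (1/2)(134 + 2353.6839) = 1243.842.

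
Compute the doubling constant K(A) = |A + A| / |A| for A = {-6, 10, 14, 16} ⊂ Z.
K = |A + A| / |A| = 10/4 = 5/2

Enumerate A + A = {a + b : a, b ∈ A}. With |A| = 4, there are |A|^2 = 16 ordered sum pairs; collecting distinct values, A + A = {-12, 4, 8, 10, 20, 24, 26, 28, 30, 32}, so |A + A| = 10. Thus K = 10/4 = 5/2. For comparison, the minimum possible |A + A| over all 4-element sets is 2·4 − 1 = 7 (so min K = 7/4), attained only by arithmetic progressions.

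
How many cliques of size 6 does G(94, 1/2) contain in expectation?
E[# K_6] = C(94, 6) · (1/2)^C(6, 2) = 814216767 / 2^15 ≈ 24847.923798

For each 6-subset S of vertices (there are C(94, 6) = 814216767 such S), let X_S = 1 if S induces a K_6 (all C(6, 2) = 15 edges present). Then P(X_S = 1) = (1/2)^15 = 1/32768. By linearity of expectation, E[# K_6] = C(94, 6) · (1/2)^15 = 814216767 / 32768 ≈ 24847.923798.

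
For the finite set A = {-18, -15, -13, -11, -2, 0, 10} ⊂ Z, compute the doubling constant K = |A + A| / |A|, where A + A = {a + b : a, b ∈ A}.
K = |A + A| / |A| = 25/7

Enumerate A + A = {a + b : a, b ∈ A}. With |A| = 7, there are |A|^2 = 49 ordered sum pairs; collecting distinct values, A + A = {-36, -33, -31, -30, -29, -28, -26, -24, -22, -20, -18, -17, -15, -13, -11, -8, -5, -4, -3, -2, -1, 0, 8, 10, 20}, so |A + A| = 25. Thus K = 25/7. For comparison, the minimum possible |A + A| over all 7-element sets is 2·7 − 1 = 13 (so min K = 13/7), attained only by arithmetic progressions.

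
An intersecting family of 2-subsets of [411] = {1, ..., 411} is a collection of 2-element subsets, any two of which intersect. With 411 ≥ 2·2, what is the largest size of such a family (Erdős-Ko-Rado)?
max |F| = C(410, 1) = 410

The Erdős-Ko-Rado theorem states: for n ≥ 2k, an intersecting family of k-subsets of an n-element set has size at most C(n − 1, k − 1), with equality for 'star' families {A ⊆ [n] : |A| = k, i ∈ A} (fix an element i). For n = 411, k = 2: C(410, 1) = 410.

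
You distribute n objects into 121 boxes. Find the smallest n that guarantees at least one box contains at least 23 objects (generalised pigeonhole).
n = (23 − 1)·121 + 1 = 2663

By the generalised pigeonhole principle, to guarantee some box contains ≥ r objects we need more than (r − 1) · k objects total. Threshold: n = (r − 1) · k + 1. With r = 23 and k = 121: n = 22 · 121 + 1 = 2662 + 1 = 2663. For n = 2662 = 22 · 121, we can put exactly 22 objects in every box, avoiding 23 in any single one — so 2663 is tight.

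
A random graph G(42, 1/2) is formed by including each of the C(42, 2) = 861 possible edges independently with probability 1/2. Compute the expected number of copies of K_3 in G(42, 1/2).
E[# K_3] = C(42, 3) · (1/2)^C(3, 2) = 11480 / 2^3 = 1435

For each 3-subset S of vertices (there are C(42, 3) = 11480 such S), let X_S = 1 if S induces a K_3 (all C(3, 2) = 3 edges present). Then P(X_S = 1) = (1/2)^3 = 1/8. By linearity of expectation, E[# K_3] = C(42, 3) · (1/2)^3 = 11480 / 8 = 1435.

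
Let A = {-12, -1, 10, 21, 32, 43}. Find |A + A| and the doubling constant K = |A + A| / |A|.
K = |A + A| / |A| = 11/6

Enumerate A + A = {a + b : a, b ∈ A}. With |A| = 6, there are |A|^2 = 36 ordered sum pairs; collecting distinct values, A + A = {-24, -13, -2, 9, 20, 31, 42, 53, 64, 75, 86}, so |A + A| = 11. Thus K = 11/6. Here |A + A| = 2|A| − 1 = 11, the minimum possible — so K = 11/6 is minimal, which holds iff A is an arithmetic progression.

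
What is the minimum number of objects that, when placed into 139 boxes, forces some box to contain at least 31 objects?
n = (31 − 1)·139 + 1 = 4171

By the generalised pigeonhole principle, to guarantee some box contains ≥ r objects we need more than (r − 1) · k objects total. Threshold: n = (r − 1) · k + 1. With r = 31 and k = 139: n = 30 · 139 + 1 = 4170 + 1 = 4171. For n = 4170 = 30 · 139, we can put exactly 30 objects in every box, avoiding 31 in any single one — so 4171 is tight.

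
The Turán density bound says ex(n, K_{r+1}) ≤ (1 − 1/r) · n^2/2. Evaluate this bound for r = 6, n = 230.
Turán density bound = (5/6) · 230^2/2 = 66125/3 ≈ 22041.6667

Turán's theorem: ex(n, K_{r+1}) is achieved by the complete r-partite Turán graph T(n, r) with parts as balanced as possible, and is at most (1 − 1/r) · n^2/2. For r = 6, n = 230: the density bound is (5/6) · 52900/2 = 66125/3 ≈ 22041.6667. The integer-valued extremum is e(T(230, 6)) = 22041, which is strictly less than the density bound 66125/3 since 6 ∤ 230 (the parts of T(230, 6) cannot all be equal).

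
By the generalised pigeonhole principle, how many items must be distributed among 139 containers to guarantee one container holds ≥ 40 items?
n = (40 − 1)·139 + 1 = 5422

By the generalised pigeonhole principle, to guarantee some box contains ≥ r objects we need more than (r − 1) · k objects total. Threshold: n = (r − 1) · k + 1. With r = 40 and k = 139: n = 39 · 139 + 1 = 5421 + 1 = 5422. For n = 5421 = 39 · 139, we can put exactly 39 objects in every box, avoiding 40 in any single one — so 5422 is tight.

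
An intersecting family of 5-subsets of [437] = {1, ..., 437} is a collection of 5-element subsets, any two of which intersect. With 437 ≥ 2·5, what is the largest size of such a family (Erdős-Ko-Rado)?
max |F| = C(436, 4) = 1485053605

The Erdős-Ko-Rado theorem states: for n ≥ 2k, an intersecting family of k-subsets of an n-element set has size at most C(n − 1, k − 1), with equality for 'star' families {A ⊆ [n] : |A| = k, i ∈ A} (fix an element i). For n = 437, k = 5: C(436, 4) = 1485053605.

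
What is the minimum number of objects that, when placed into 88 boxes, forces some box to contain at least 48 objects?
n = (48 − 1)·88 + 1 = 4137

By the generalised pigeonhole principle, to guarantee some box contains ≥ r objects we need more than (r − 1) · k objects total. Threshold: n = (r − 1) · k + 1. With r = 48 and k = 88: n = 47 · 88 + 1 = 4136 + 1 = 4137. For n = 4136 = 47 · 88, we can put exactly 47 objects in every box, avoiding 48 in any single one — so 4137 is tight.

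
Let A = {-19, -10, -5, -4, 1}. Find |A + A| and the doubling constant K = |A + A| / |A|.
K = |A + A| / |A| = 14/5

Enumerate A + A = {a + b : a, b ∈ A}. With |A| = 5, there are |A|^2 = 25 ordered sum pairs; collecting distinct values, A + A = {-38, -29, -24, -23, -20, -18, -15, -14, -10, -9, -8, -4, -3, 2}, so |A + A| = 14. Thus K = 14/5. For comparison, the minimum possible |A + A| over all 5-element sets is 2·5 − 1 = 9 (so min K = 9/5), attained only by arithmetic progressions.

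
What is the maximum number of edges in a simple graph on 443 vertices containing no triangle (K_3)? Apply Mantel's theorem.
ex(443, K_3) = ⌊443^2/4⌋ = 49062

Mantel (1907): a triangle-free graph on n vertices has at most ⌊n^2/4⌋ edges, with equality for the complete bipartite graph K_{⌊n/2⌋, ⌈n/2⌉}. For n = 443: ⌊443^2/4⌋ = ⌊196249/4⌋ = 49062. The extremal graph is K_{221, 222}, which has 221·222 = 49062 edges.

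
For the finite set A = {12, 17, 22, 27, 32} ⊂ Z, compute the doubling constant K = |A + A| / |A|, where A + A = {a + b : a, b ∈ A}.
K = |A + A| / |A| = 9/5

Enumerate A + A = {a + b : a, b ∈ A}. With |A| = 5, there are |A|^2 = 25 ordered sum pairs; collecting distinct values, A + A = {24, 29, 34, 39, 44, 49, 54, 59, 64}, so |A + A| = 9. Thus K = 9/5. Here |A + A| = 2|A| − 1 = 9, the minimum possible — so K = 9/5 is minimal, which holds iff A is an arithmetic progression.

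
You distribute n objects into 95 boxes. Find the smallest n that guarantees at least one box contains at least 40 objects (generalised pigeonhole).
n = (40 − 1)·95 + 1 = 3706

By the generalised pigeonhole principle, to guarantee some box contains ≥ r objects we need more than (r − 1) · k objects total. Threshold: n = (r − 1) · k + 1. With r = 40 and k = 95: n = 39 · 95 + 1 = 3705 + 1 = 3706. For n = 3705 = 39 · 95, we can put exactly 39 objects in every box, avoiding 40 in any single one — so 3706 is tight.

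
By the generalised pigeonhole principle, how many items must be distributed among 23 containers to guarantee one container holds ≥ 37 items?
n = (37 − 1)·23 + 1 = 829

By the generalised pigeonhole principle, to guarantee some box contains ≥ r objects we need more than (r − 1) · k objects total. Threshold: n = (r − 1) · k + 1. With r = 37 and k = 23: n = 36 · 23 + 1 = 828 + 1 = 829. For n = 828 = 36 · 23, we can put exactly 36 objects in every box, avoiding 37 in any single one — so 829 is tight.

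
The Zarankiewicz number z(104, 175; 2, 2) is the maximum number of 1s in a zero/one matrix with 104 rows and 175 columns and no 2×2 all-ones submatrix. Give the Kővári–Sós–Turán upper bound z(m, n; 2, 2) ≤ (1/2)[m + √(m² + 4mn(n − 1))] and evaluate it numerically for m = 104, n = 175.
z(104, 175; 2, 2) ≤ (1/2)[104 + √(104² + 4·104·175·174)] = (1/2)[104 + √12678016] = 1832.3101

Kővári–Sós–Turán: let r_1, ..., r_104 be the row sums and z = Σ r_i the total number of 1s. Each pair of columns can share at most one row with both entries 1 (else a 2×2 all-ones block appears), so Σ_i C(r_i, 2) ≤ C(175, 2) = 15225. By convexity Σ_i C(r_i, 2) ≥ 104·C(z/104, 2) = z(z − 104)/(2·104), giving z² − 104z − 104·175·174 ≤ 0 and hence z ≤ (1/2)[104 + √(10816 + 4·3166800)] = (1/2)[104 + √12678016] ≈ (1/2)(104 + 3560.6202) = 1832.3101.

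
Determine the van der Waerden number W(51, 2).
W(51, 2) = 51 + 1 = 52

A 2-term AP is any pair of integers, so a monochromatic 2-AP exists iff some colour is used at least twice. With 51 colours, the colouring i ↦ i on {1, ..., 51} uses each colour once, avoiding any monochromatic pair, so W(51, 2) > 51. For {1, ..., 52}, pigeonhole forces two integers of the same colour, which form a monochromatic 2-AP. Hence W(51, 2) = 52.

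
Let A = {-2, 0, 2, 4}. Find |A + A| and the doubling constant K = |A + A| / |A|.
K = |A + A| / |A| = 7/4

Enumerate A + A = {a + b : a, b ∈ A}. With |A| = 4, there are |A|^2 = 16 ordered sum pairs; collecting distinct values, A + A = {-4, -2, 0, 2, 4, 6, 8}, so |A + A| = 7. Thus K = 7/4. Here |A + A| = 2|A| − 1 = 7, the minimum possible — so K = 7/4 is minimal, which holds iff A is an arithmetic progression.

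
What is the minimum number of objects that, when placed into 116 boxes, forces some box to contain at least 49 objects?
n = (49 − 1)·116 + 1 = 5569

By the generalised pigeonhole principle, to guarantee some box contains ≥ r objects we need more than (r − 1) · k objects total. Threshold: n = (r − 1) · k + 1. With r = 49 and k = 116: n = 48 · 116 + 1 = 5568 + 1 = 5569. For n = 5568 = 48 · 116, we can put exactly 48 objects in every box, avoiding 49 in any single one — so 5569 is tight.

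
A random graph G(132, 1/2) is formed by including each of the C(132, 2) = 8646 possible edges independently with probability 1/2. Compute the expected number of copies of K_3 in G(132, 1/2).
E[# K_3] = C(132, 3) · (1/2)^C(3, 2) = 374660 / 2^3 = 93665/2 = 46832.5

For each 3-subset S of vertices (there are C(132, 3) = 374660 such S), let X_S = 1 if S induces a K_3 (all C(3, 2) = 3 edges present). Then P(X_S = 1) = (1/2)^3 = 1/8. By linearity of expectation, E[# K_3] = C(132, 3) · (1/2)^3 = 374660 / 8 = 93665/2 = 46832.5.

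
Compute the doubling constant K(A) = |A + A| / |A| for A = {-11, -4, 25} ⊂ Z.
K = |A + A| / |A| = 6/3 = 2

Enumerate A + A = {a + b : a, b ∈ A}. With |A| = 3, there are |A|^2 = 9 ordered sum pairs; collecting distinct values, A + A = {-22, -15, -8, 14, 21, 50}, so |A + A| = 6. Thus K = 6/3 = 2. For comparison, the minimum possible |A + A| over all 3-element sets is 2·3 − 1 = 5 (so min K = 5/3), attained only by arithmetic progressions.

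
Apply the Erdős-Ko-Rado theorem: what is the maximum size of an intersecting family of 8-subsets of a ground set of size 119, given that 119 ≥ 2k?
max |F| = C(118, 7) = 52722315984

The Erdős-Ko-Rado theorem states: for n ≥ 2k, an intersecting family of k-subsets of an n-element set has size at most C(n − 1, k − 1), with equality for 'star' families {A ⊆ [n] : |A| = k, i ∈ A} (fix an element i). For n = 119, k = 8: C(118, 7) = 52722315984.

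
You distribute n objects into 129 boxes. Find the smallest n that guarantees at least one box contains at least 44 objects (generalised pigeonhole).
n = (44 − 1)·129 + 1 = 5548

By the generalised pigeonhole principle, to guarantee some box contains ≥ r objects we need more than (r − 1) · k objects total. Threshold: n = (r − 1) · k + 1. With r = 44 and k = 129: n = 43 · 129 + 1 = 5547 + 1 = 5548. For n = 5547 = 43 · 129, we can put exactly 43 objects in every box, avoiding 44 in any single one — so 5548 is tight.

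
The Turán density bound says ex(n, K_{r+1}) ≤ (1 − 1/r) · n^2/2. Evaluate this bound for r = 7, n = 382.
Turán density bound = (6/7) · 382^2/2 = 437772/7 ≈ 62538.8571

Turán's theorem: ex(n, K_{r+1}) is achieved by the complete r-partite Turán graph T(n, r) with parts as balanced as possible, and is at most (1 − 1/r) · n^2/2. For r = 7, n = 382: the density bound is (6/7) · 145924/2 = 437772/7 ≈ 62538.8571. The integer-valued extremum is e(T(382, 7)) = 62538, which is strictly less than the density bound 437772/7 since 7 ∤ 382 (the parts of T(382, 7) cannot all be equal).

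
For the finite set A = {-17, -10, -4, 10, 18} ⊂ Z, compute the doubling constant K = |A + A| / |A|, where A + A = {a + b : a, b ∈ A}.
K = |A + A| / |A| = 15/5 = 3

Enumerate A + A = {a + b : a, b ∈ A}. With |A| = 5, there are |A|^2 = 25 ordered sum pairs; collecting distinct values, A + A = {-34, -27, -21, -20, -14, -8, -7, 0, 1, 6, 8, 14, 20, 28, 36}, so |A + A| = 15. Thus K = 15/5 = 3. For comparison, the minimum possible |A + A| over all 5-element sets is 2·5 − 1 = 9 (so min K = 9/5), attained only by arithmetic progressions.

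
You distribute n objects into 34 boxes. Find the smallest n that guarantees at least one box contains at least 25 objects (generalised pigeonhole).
n = (25 − 1)·34 + 1 = 817

By the generalised pigeonhole principle, to guarantee some box contains ≥ r objects we need more than (r − 1) · k objects total. Threshold: n = (r − 1) · k + 1. With r = 25 and k = 34: n = 24 · 34 + 1 = 816 + 1 = 817. For n = 816 = 24 · 34, we can put exactly 24 objects in every box, avoiding 25 in any single one — so 817 is tight.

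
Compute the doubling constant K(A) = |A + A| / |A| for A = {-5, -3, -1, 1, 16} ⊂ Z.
K = |A + A| / |A| = 12/5

Enumerate A + A = {a + b : a, b ∈ A}. With |A| = 5, there are |A|^2 = 25 ordered sum pairs; collecting distinct values, A + A = {-10, -8, -6, -4, -2, 0, 2, 11, 13, 15, 17, 32}, so |A + A| = 12. Thus K = 12/5. For comparison, the minimum possible |A + A| over all 5-element sets is 2·5 − 1 = 9 (so min K = 9/5), attained only by arithmetic progressions.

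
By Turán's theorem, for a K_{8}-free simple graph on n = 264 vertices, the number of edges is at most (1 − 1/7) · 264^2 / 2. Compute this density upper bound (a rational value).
Turán density bound = (6/7) · 264^2/2 = 209088/7 ≈ 29869.7143

Turán's theorem: ex(n, K_{r+1}) is achieved by the complete r-partite Turán graph T(n, r) with parts as balanced as possible, and is at most (1 − 1/r) · n^2/2. For r = 7, n = 264: the density bound is (6/7) · 69696/2 = 209088/7 ≈ 29869.7143. The integer-valued extremum is e(T(264, 7)) = 29869, which is strictly less than the density bound 209088/7 since 7 ∤ 264 (the parts of T(264, 7) cannot all be equal).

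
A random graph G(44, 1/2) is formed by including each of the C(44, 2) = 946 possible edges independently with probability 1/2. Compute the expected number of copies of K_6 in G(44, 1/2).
E[# K_6] = C(44, 6) · (1/2)^C(6, 2) = 7059052 / 2^15 = 1764763/8192 ≈ 215.425171

For each 6-subset S of vertices (there are C(44, 6) = 7059052 such S), let X_S = 1 if S induces a K_6 (all C(6, 2) = 15 edges present). Then P(X_S = 1) = (1/2)^15 = 1/32768. By linearity of expectation, E[# K_6] = C(44, 6) · (1/2)^15 = 7059052 / 32768 = 1764763/8192 ≈ 215.425171.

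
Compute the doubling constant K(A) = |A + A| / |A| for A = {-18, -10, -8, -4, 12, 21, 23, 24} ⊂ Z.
K = |A + A| / |A| = 35/8

Enumerate A + A = {a + b : a, b ∈ A}. With |A| = 8, there are |A|^2 = 64 ordered sum pairs; collecting distinct values, A + A = {-36, -28, -26, -22, -20, -18, -16, -14, -12, -8, -6, 2, 3, 4, 5, 6, 8, 11, 13, 14, 15, 16, 17, 19, 20, 24, 33, 35, 36, 42, 44, 45, 46, 47, 48}, so |A + A| = 35. Thus K = 35/8. For comparison, the minimum possible |A + A| over all 8-element sets is 2·8 − 1 = 15 (so min K = 15/8), attained only by arithmetic progressions.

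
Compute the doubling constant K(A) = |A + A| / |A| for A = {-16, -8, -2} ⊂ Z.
K = |A + A| / |A| = 6/3 = 2

Enumerate A + A = {a + b : a, b ∈ A}. With |A| = 3, there are |A|^2 = 9 ordered sum pairs; collecting distinct values, A + A = {-32, -24, -18, -16, -10, -4}, so |A + A| = 6. Thus K = 6/3 = 2. For comparison, the minimum possible |A + A| over all 3-element sets is 2·3 − 1 = 5 (so min K = 5/3), attained only by arithmetic progressions.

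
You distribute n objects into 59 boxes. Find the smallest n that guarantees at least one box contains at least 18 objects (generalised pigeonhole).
n = (18 − 1)·59 + 1 = 1004

By the generalised pigeonhole principle, to guarantee some box contains ≥ r objects we need more than (r − 1) · k objects total. Threshold: n = (r − 1) · k + 1. With r = 18 and k = 59: n = 17 · 59 + 1 = 1003 + 1 = 1004. For n = 1003 = 17 · 59, we can put exactly 17 objects in every box, avoiding 18 in any single one — so 1004 is tight.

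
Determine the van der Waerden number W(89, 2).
W(89, 2) = 89 + 1 = 90

A 2-term AP is any pair of integers, so a monochromatic 2-AP exists iff some colour is used at least twice. With 89 colours, the colouring i ↦ i on {1, ..., 89} uses each colour once, avoiding any monochromatic pair, so W(89, 2) > 89. For {1, ..., 90}, pigeonhole forces two integers of the same colour, which form a monochromatic 2-AP. Hence W(89, 2) = 90.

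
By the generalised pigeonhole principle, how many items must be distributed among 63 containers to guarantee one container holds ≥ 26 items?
n = (26 − 1)·63 + 1 = 1576

By the generalised pigeonhole principle, to guarantee some box contains ≥ r objects we need more than (r − 1) · k objects total. Threshold: n = (r − 1) · k + 1. With r = 26 and k = 63: n = 25 · 63 + 1 = 1575 + 1 = 1576. For n = 1575 = 25 · 63, we can put exactly 25 objects in every box, avoiding 26 in any single one — so 1576 is tight.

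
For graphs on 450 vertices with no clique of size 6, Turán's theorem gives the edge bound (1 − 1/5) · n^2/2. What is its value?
Turán density bound = (4/5) · 450^2/2 = 81000

Turán's theorem: ex(n, K_{r+1}) is achieved by the complete r-partite Turán graph T(n, r) with parts as balanced as possible, and is at most (1 − 1/r) · n^2/2. For r = 5, n = 450: the density bound is (4/5) · 202500/2 = 81000. Since 5 ∣ 450, the Turán graph T(450, 5) has parts of equal size 90, and its edge count e(T(450, 5)) = 81000 attains the density bound exactly.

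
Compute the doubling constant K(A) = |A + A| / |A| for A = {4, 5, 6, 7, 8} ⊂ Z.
K = |A + A| / |A| = 9/5

Enumerate A + A = {a + b : a, b ∈ A}. With |A| = 5, there are |A|^2 = 25 ordered sum pairs; collecting distinct values, A + A = {8, 9, 10, 11, 12, 13, 14, 15, 16}, so |A + A| = 9. Thus K = 9/5. Here |A + A| = 2|A| − 1 = 9, the minimum possible — so K = 9/5 is minimal, which holds iff A is an arithmetic progression.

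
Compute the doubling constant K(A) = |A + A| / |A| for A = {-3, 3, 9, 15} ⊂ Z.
K = |A + A| / |A| = 7/4

Enumerate A + A = {a + b : a, b ∈ A}. With |A| = 4, there are |A|^2 = 16 ordered sum pairs; collecting distinct values, A + A = {-6, 0, 6, 12, 18, 24, 30}, so |A + A| = 7. Thus K = 7/4. Here |A + A| = 2|A| − 1 = 7, the minimum possible — so K = 7/4 is minimal, which holds iff A is an arithmetic progression.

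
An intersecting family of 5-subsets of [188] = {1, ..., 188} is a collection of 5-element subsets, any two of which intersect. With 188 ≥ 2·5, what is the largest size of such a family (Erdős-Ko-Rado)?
max |F| = C(187, 4) = 49332470

Erdős-Ko-Rado (1961): when n ≥ 2k, max |F| = C(n−1, k−1). The bound is attained by the star {A : i ∈ A} for any fixed i ∈ [n]. Here C(188−1, 5−1) = C(187, 4) = 49332470.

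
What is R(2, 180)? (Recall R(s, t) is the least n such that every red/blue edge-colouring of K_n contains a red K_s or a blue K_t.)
R(2, 180) = 180

R(2, k) = k for all k ≥ 2: in a 2-colouring of K_k, either some edge is red (a red K_2) or all edges are blue (a blue K_k). And K_{179} coloured all-blue has no blue K_180, so R(2, 180) > 179. Hence R(2, 180) = 180.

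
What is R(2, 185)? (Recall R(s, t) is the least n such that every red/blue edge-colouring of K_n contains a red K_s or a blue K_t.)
R(2, 185) = 185

R(2, k) = k for all k ≥ 2: in a 2-colouring of K_k, either some edge is red (a red K_2) or all edges are blue (a blue K_k). And K_{184} coloured all-blue has no blue K_185, so R(2, 185) > 184. Hence R(2, 185) = 185.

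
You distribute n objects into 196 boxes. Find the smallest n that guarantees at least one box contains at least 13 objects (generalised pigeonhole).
n = (13 − 1)·196 + 1 = 2353

By the generalised pigeonhole principle, to guarantee some box contains ≥ r objects we need more than (r − 1) · k objects total. Threshold: n = (r − 1) · k + 1. With r = 13 and k = 196: n = 12 · 196 + 1 = 2352 + 1 = 2353. For n = 2352 = 12 · 196, we can put exactly 12 objects in every box, avoiding 13 in any single one — so 2353 is tight.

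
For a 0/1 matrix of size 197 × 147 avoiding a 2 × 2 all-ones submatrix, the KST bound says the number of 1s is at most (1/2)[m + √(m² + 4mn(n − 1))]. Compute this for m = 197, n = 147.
z(197, 147; 2, 2) ≤ (1/2)[197 + √(197² + 4·197·147·146)] = (1/2)[197 + √16950865] = 2157.0714

Kővári–Sós–Turán: let r_1, ..., r_197 be the row sums and z = Σ r_i the total number of 1s. Each pair of columns can share at most one row with both entries 1 (else a 2×2 all-ones block appears), so Σ_i C(r_i, 2) ≤ C(147, 2) = 10731. By convexity Σ_i C(r_i, 2) ≥ 197·C(z/197, 2) = z(z − 197)/(2·197), giving z² − 197z − 197·147·146 ≤ 0 and hence z ≤ (1/2)[197 + √(38809 + 4·4228014)] = (1/2)[197 + √16950865] ≈ (1/2)(197 + 4117.1428) = 2157.0714.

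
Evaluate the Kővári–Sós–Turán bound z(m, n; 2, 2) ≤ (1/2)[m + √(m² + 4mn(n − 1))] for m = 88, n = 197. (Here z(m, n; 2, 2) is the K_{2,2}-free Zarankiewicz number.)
z(88, 197; 2, 2) ≤ (1/2)[88 + √(88² + 4·88·197·196)] = (1/2)[88 + √13599168] = 1887.8525

Kővári–Sós–Turán: let r_1, ..., r_88 be the row sums and z = Σ r_i the total number of 1s. Each pair of columns can share at most one row with both entries 1 (else a 2×2 all-ones block appears), so Σ_i C(r_i, 2) ≤ C(197, 2) = 19306. By convexity Σ_i C(r_i, 2) ≥ 88·C(z/88, 2) = z(z − 88)/(2·88), giving z² − 88z − 88·197·196 ≤ 0 and hence z ≤ (1/2)[88 + √(7744 + 4·3397856)] = (1/2)[88 + √13599168] ≈ (1/2)(88 + 3687.705) = 1887.8525.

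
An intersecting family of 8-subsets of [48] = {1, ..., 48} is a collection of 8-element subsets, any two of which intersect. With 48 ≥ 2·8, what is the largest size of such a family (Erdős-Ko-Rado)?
max |F| = C(47, 7) = 62891499

The Erdős-Ko-Rado theorem states: for n ≥ 2k, an intersecting family of k-subsets of an n-element set has size at most C(n − 1, k − 1), with equality for 'star' families {A ⊆ [n] : |A| = k, i ∈ A} (fix an element i). For n = 48, k = 8: C(47, 7) = 62891499.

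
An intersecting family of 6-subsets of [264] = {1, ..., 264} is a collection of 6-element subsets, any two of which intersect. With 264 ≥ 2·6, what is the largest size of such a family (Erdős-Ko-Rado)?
max |F| = C(263, 5) = 10092282837

Erdős-Ko-Rado (1961): when n ≥ 2k, max |F| = C(n−1, k−1). The bound is attained by the star {A : i ∈ A} for any fixed i ∈ [n]. Here C(264−1, 6−1) = C(263, 5) = 10092282837.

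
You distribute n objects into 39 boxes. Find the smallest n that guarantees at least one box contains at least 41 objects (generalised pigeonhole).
n = (41 − 1)·39 + 1 = 1561

By the generalised pigeonhole principle, to guarantee some box contains ≥ r objects we need more than (r − 1) · k objects total. Threshold: n = (r − 1) · k + 1. With r = 41 and k = 39: n = 40 · 39 + 1 = 1560 + 1 = 1561. For n = 1560 = 40 · 39, we can put exactly 40 objects in every box, avoiding 41 in any single one — so 1561 is tight.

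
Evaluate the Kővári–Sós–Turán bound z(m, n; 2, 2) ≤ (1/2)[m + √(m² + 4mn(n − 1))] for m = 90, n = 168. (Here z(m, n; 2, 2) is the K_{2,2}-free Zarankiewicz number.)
z(90, 168; 2, 2) ≤ (1/2)[90 + √(90² + 4·90·168·167)] = (1/2)[90 + √10108260] = 1634.6745

Kővári–Sós–Turán: let r_1, ..., r_90 be the row sums and z = Σ r_i the total number of 1s. Each pair of columns can share at most one row with both entries 1 (else a 2×2 all-ones block appears), so Σ_i C(r_i, 2) ≤ C(168, 2) = 14028. By convexity Σ_i C(r_i, 2) ≥ 90·C(z/90, 2) = z(z − 90)/(2·90), giving z² − 90z − 90·168·167 ≤ 0 and hence z ≤ (1/2)[90 + √(8100 + 4·2525040)] = (1/2)[90 + √10108260] ≈ (1/2)(90 + 3179.349) = 1634.6745.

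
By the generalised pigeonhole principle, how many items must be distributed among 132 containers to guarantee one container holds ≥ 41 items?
n = (41 − 1)·132 + 1 = 5281

By the generalised pigeonhole principle, to guarantee some box contains ≥ r objects we need more than (r − 1) · k objects total. Threshold: n = (r − 1) · k + 1. With r = 41 and k = 132: n = 40 · 132 + 1 = 5280 + 1 = 5281. For n = 5280 = 40 · 132, we can put exactly 40 objects in every box, avoiding 41 in any single one — so 5281 is tight.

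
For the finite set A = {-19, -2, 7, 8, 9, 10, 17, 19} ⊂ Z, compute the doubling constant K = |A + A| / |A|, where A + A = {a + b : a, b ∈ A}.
K = |A + A| / |A| = 29/8

Enumerate A + A = {a + b : a, b ∈ A}. With |A| = 8, there are |A|^2 = 64 ordered sum pairs; collecting distinct values, A + A = {-38, -21, -12, -11, -10, -9, -4, -2, 0, 5, 6, 7, 8, 14, 15, 16, 17, 18, 19, 20, 24, 25, 26, 27, 28, 29, 34, 36, 38}, so |A + A| = 29. Thus K = 29/8. For comparison, the minimum possible |A + A| over all 8-element sets is 2·8 − 1 = 15 (so min K = 15/8), attained only by arithmetic progressions.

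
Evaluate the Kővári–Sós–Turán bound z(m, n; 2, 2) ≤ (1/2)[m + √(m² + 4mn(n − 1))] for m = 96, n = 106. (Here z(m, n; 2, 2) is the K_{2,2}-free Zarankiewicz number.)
z(96, 106; 2, 2) ≤ (1/2)[96 + √(96² + 4·96·106·105)] = (1/2)[96 + √4283136] = 1082.7869

Kővári–Sós–Turán: let r_1, ..., r_96 be the row sums and z = Σ r_i the total number of 1s. Each pair of columns can share at most one row with both entries 1 (else a 2×2 all-ones block appears), so Σ_i C(r_i, 2) ≤ C(106, 2) = 5565. By convexity Σ_i C(r_i, 2) ≥ 96·C(z/96, 2) = z(z − 96)/(2·96), giving z² − 96z − 96·106·105 ≤ 0 and hence z ≤ (1/2)[96 + √(9216 + 4·1068480)] = (1/2)[96 + √4283136] ≈ (1/2)(96 + 2069.5739) = 1082.7869.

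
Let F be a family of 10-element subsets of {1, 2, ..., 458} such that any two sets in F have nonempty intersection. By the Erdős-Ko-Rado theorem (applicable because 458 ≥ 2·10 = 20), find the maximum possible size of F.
max |F| = C(457, 9) = 2213386684010098025

The Erdős-Ko-Rado theorem states: for n ≥ 2k, an intersecting family of k-subsets of an n-element set has size at most C(n − 1, k − 1), with equality for 'star' families {A ⊆ [n] : |A| = k, i ∈ A} (fix an element i). For n = 458, k = 10: C(457, 9) = 2213386684010098025.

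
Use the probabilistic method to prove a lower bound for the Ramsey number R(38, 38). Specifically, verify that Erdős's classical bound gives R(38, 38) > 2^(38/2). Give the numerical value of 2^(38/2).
2^(38/2) = 524288; so R(38, 38) > 524288

Colour each edge of K_n uniformly at random with red/blue. The expected number of monochromatic K_38 is C(n, 38) · 2 · 2^(−C(38,2)). If C(n, 38) · 2^(1 − C(38,2)) < 1, then with positive probability no monochromatic K_38 exists, so R(38, 38) > n. The standard estimate C(n, 38) ≤ n^38/38! shows this inequality holds whenever n ≤ 2^(38/2) (since 38! · 2^(C(38,2) − 1) > 2^(38^2/2) ≥ n^38). Hence R(38, 38) > 2^(38/2) = 524288.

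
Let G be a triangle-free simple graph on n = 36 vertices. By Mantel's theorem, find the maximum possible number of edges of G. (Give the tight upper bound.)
ex(36, K_3) = ⌊36^2/4⌋ = 324

Mantel (1907): a triangle-free graph on n vertices has at most ⌊n^2/4⌋ edges, with equality for the complete bipartite graph K_{⌊n/2⌋, ⌈n/2⌉}. For n = 36: ⌊36^2/4⌋ = ⌊1296/4⌋ = 324. The extremal graph is K_{18, 18}, which has 18·18 = 324 edges.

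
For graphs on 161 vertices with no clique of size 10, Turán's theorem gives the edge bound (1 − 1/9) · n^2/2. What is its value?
Turán density bound = (8/9) · 161^2/2 = 103684/9 ≈ 11520.4444

Turán's theorem: ex(n, K_{r+1}) is achieved by the complete r-partite Turán graph T(n, r) with parts as balanced as possible, and is at most (1 − 1/r) · n^2/2. For r = 9, n = 161: the density bound is (8/9) · 25921/2 = 103684/9 ≈ 11520.4444. The integer-valued extremum is e(T(161, 9)) = 11520, which is strictly less than the density bound 103684/9 since 9 ∤ 161 (the parts of T(161, 9) cannot all be equal).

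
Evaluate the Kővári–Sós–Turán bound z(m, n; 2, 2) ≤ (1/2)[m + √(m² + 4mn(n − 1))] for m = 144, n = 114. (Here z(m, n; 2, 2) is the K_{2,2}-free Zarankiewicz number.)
z(144, 114; 2, 2) ≤ (1/2)[144 + √(144² + 4·144·114·113)] = (1/2)[144 + √7440768] = 1435.8886

Kővári–Sós–Turán: let r_1, ..., r_144 be the row sums and z = Σ r_i the total number of 1s. Each pair of columns can share at most one row with both entries 1 (else a 2×2 all-ones block appears), so Σ_i C(r_i, 2) ≤ C(114, 2) = 6441. By convexity Σ_i C(r_i, 2) ≥ 144·C(z/144, 2) = z(z − 144)/(2·144), giving z² − 144z − 144·114·113 ≤ 0 and hence z ≤ (1/2)[144 + √(20736 + 4·1855008)] = (1/2)[144 + √7440768] ≈ (1/2)(144 + 2727.7771) = 1435.8886.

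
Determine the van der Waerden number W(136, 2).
W(136, 2) = 136 + 1 = 137

A 2-term AP is any pair of integers, so a monochromatic 2-AP exists iff some colour is used at least twice. With 136 colours, the colouring i ↦ i on {1, ..., 136} uses each colour once, avoiding any monochromatic pair, so W(136, 2) > 136. For {1, ..., 137}, pigeonhole forces two integers of the same colour, which form a monochromatic 2-AP. Hence W(136, 2) = 137.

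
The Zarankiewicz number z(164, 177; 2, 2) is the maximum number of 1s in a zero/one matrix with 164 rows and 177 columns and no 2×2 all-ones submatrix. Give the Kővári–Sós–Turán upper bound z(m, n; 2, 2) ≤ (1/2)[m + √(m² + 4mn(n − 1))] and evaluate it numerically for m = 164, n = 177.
z(164, 177; 2, 2) ≤ (1/2)[164 + √(164² + 4·164·177·176)] = (1/2)[164 + √20462608] = 2343.7807

Kővári–Sós–Turán: let r_1, ..., r_164 be the row sums and z = Σ r_i the total number of 1s. Each pair of columns can share at most one row with both entries 1 (else a 2×2 all-ones block appears), so Σ_i C(r_i, 2) ≤ C(177, 2) = 15576. By convexity Σ_i C(r_i, 2) ≥ 164·C(z/164, 2) = z(z − 164)/(2·164), giving z² − 164z − 164·177·176 ≤ 0 and hence z ≤ (1/2)[164 + √(26896 + 4·5108928)] = (1/2)[164 + √20462608] ≈ (1/2)(164 + 4523.5614) = 2343.7807.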